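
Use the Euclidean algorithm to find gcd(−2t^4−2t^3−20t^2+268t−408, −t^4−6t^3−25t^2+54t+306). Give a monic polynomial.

t^3+3t^2+16t−102

Apply the Euclidean algorithm:
  −2t^4−2t^3−20t^2+268t−408 = (2)(−t^4−6t^3−25t^2+54t+306) + (10t^3+30t^2+160t−1020)
  −t^4−6t^3−25t^2+54t+306 = (−(1/10)t−3/10)(10t^3+30t^2+160t−1020) + (0)
Last nonzero remainder: 10t^3+30t^2+160t−1020. Dividing through by 10 gives the monic gcd t^3+3t^2+16t−102.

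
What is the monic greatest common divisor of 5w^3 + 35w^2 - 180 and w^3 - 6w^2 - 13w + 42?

By polynomial division,
  5w^3 + 35w^2 - 180 = (5)(w^3 - 6w^2 - 13w + 42) + (65w^2 + 65w - 390)
  w^3 - 6w^2 - 13w + 42 = ((1/65)w - 7/65)(65w^2 + 65w - 390) + (0)
Last nonzero remainder: 65w^2 + 65w - 390. Dividing through by 65 gives the monic gcd w^2 + w - 6.

w^2 + w - 6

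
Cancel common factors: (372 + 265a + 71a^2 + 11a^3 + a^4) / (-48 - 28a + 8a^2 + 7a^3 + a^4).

Repeated division with remainder:
  a^4 + 11a^3 + 71a^2 + 265a + 372 = (a^4 + 7a^3 + 8a^2 - 28a - 48) + (4a^3 + 63a^2 + 293a + 420)
  a^4 + 7a^3 + 8a^2 - 28a - 48 = ((1/4)a - 35/16)(4a^3 + 63a^2 + 293a + 420) + ((1161/16)a^2 + (8127/16)a + 3483/4)
  4a^3 + 63a^2 + 293a + 420 = ((64/1161)a + 560/1161)((1161/16)a^2 + (8127/16)a + 3483/4) + (0)
Last nonzero remainder: (1161/16)a^2 + (8127/16)a + 3483/4. Dividing through by 1161/16 gives the monic gcd a^2 + 7a + 12.
Cancel a^2 + 7a + 12 from numerator and denominator to get the reduced form.

(31 + 4a + a^2)/(-4 + a^2)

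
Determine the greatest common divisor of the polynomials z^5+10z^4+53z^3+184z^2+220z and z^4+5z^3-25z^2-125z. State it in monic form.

Apply the Euclidean algorithm:
  z^5+10z^4+53z^3+184z^2+220z = (z+5)(z^4+5z^3-25z^2-125z) + (53z^3+434z^2+845z)
  z^4+5z^3-25z^2-125z = ((1/53)z-169/2809)(53z^3+434z^2+845z) + (-(41664/2809)z^2-(208320/2809)z)
  53z^3+434z^2+845z = (-(148877/41664)z-474721/41664)(-(41664/2809)z^2-(208320/2809)z) + (0)
Last nonzero remainder: -(41664/2809)z^2-(208320/2809)z. Dividing through by -41664/2809 gives the monic gcd z^2+5z.

z^2+5z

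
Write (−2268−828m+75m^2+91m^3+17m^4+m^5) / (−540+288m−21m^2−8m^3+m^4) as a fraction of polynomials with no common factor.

(126+67m+14m^2+m^3)/(30−11m+m^2)

By polynomial division,
  m^5+17m^4+91m^3+75m^2−828m−2268 = (m+25)(m^4−8m^3−21m^2+288m−540) + (312m^3+312m^2−7488m+11232)
  m^4−8m^3−21m^2+288m−540 = ((1/312)m−3/104)(312m^3+312m^2−7488m+11232) + (12m^2+36m−216)
  312m^3+312m^2−7488m+11232 = (26m−52)(12m^2+36m−216) + (0)
Last nonzero remainder: 12m^2+36m−216. Dividing through by 12 gives the monic gcd m^2+3m−18.
Cancel m^2+3m−18 from numerator and denominator to get the reduced form.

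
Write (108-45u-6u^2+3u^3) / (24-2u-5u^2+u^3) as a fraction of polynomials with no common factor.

(-36+3u+3u^2)/(-8-2u+u^2)

By polynomial division,
  3u^3-6u^2-45u+108 = (3)(u^3-5u^2-2u+24) + (9u^2-39u+36)
  u^3-5u^2-2u+24 = ((1/9)u-2/27)(9u^2-39u+36) + (-(80/9)u+80/3)
  9u^2-39u+36 = (-(81/80)u+27/20)(-(80/9)u+80/3) + (0)
Last nonzero remainder: -(80/9)u+80/3. Dividing through by -80/9 gives the monic gcd u-3.
Cancel u-3 from numerator and denominator to get the reduced form.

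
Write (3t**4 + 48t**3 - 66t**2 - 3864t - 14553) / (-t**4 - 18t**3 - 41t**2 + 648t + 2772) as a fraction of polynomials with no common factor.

Repeated division with remainder:
  3t**4 + 48t**3 - 66t**2 - 3864t - 14553 = (-3)(-t**4 - 18t**3 - 41t**2 + 648t + 2772) + (-6t**3 - 189t**2 - 1920t - 6237)
  -t**4 - 18t**3 - 41t**2 + 648t + 2772 = ((1/6)t - 9/4)(-6t**3 - 189t**2 - 1920t - 6237) + (-(585/4)t**2 - (5265/2)t - 45045/4)
  -6t**3 - 189t**2 - 1920t - 6237 = ((8/195)t + 36/65)(-(585/4)t**2 - (5265/2)t - 45045/4) + (0)
Last nonzero remainder: -(585/4)t**2 - (5265/2)t - 45045/4. Dividing through by -585/4 gives the monic gcd t**2 + 18t + 77.
Cancel t**2 + 18t + 77 from numerator and denominator to get the reduced form.

(-3t**2 + 6t + 189)/(t**2 - 36)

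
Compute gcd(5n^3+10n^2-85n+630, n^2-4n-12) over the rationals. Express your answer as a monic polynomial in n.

1

Euclidean algorithm in ℚ[n]:
  5n^3+10n^2-85n+630 = (5n+30)(n^2-4n-12) + (95n+990)
  n^2-4n-12 = ((1/95)n-274/1805)(95n+990) + (49920/361)
  95n+990 = ((6859/9984)n+11913/1664)(49920/361) + (0)
The last nonzero remainder is the constant 49920/361, so the polynomials are coprime and gcd = 1.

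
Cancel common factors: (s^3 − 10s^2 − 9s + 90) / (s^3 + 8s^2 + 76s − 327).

(s^2 − 7s − 30)/(s^2 + 11s + 109)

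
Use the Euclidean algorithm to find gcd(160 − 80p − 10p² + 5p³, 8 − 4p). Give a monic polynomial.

−2 + p

Repeated division with remainder:
  5p³ − 10p² − 80p + 160 = (−(5/4)p² + 20)(−4p + 8) + (0)
Last nonzero remainder: −4p + 8. Dividing through by −4 gives the monic gcd p − 2.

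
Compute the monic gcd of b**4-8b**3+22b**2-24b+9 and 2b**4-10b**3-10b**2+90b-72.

Repeated division with remainder:
  b**4-8b**3+22b**2-24b+9 = (1/2)(2b**4-10b**3-10b**2+90b-72) + (-3b**3+27b**2-69b+45)
  2b**4-10b**3-10b**2+90b-72 = (-(2/3)b-8/3)(-3b**3+27b**2-69b+45) + (16b**2-64b+48)
  -3b**3+27b**2-69b+45 = (-(3/16)b+15/16)(16b**2-64b+48) + (0)
Last nonzero remainder: 16b**2-64b+48. Dividing through by 16 gives the monic gcd b**2-4b+3.

b**2-4b+3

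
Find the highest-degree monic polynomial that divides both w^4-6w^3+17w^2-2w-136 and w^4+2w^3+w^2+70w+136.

By polynomial division,
  w^4-6w^3+17w^2-2w-136 = (w^4+2w^3+w^2+70w+136) + (-8w^3+16w^2-72w-272)
  w^4+2w^3+w^2+70w+136 = (-(1/8)w-1/2)(-8w^3+16w^2-72w-272) + (0)
Last nonzero remainder: -8w^3+16w^2-72w-272. Dividing through by -8 gives the monic gcd w^3-2w^2+9w+34.

w^3-2w^2+9w+34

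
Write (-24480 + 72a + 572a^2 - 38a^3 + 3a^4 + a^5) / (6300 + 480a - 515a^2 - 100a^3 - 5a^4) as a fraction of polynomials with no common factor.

(408 - 110a + 13a^2 - a^3)/(-105 + 20a + 5a^2)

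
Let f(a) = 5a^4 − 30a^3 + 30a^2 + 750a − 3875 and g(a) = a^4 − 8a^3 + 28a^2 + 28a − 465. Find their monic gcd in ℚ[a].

a^3 − 11a^2 + 61a − 155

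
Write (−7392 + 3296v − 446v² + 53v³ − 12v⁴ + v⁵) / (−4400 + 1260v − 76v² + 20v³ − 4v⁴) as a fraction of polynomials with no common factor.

(168 − 94v + 17v² − v³)/(100 − 40v + 4v²)

Repeated division with remainder:
  v⁵ − 12v⁴ + 53v³ − 446v² + 3296v − 7392 = (−(1/4)v + 7/4)(−4v⁴ + 20v³ − 76v² + 1260v − 4400) + (−v³ + 2v² − 9v + 308)
  −4v⁴ + 20v³ − 76v² + 1260v − 4400 = (4v − 12)(−v³ + 2v² − 9v + 308) + (−16v² − 80v − 704)
  −v³ + 2v² − 9v + 308 = ((1/16)v − 7/16)(−16v² − 80v − 704) + (0)
Last nonzero remainder: −16v² − 80v − 704. Dividing through by −16 gives the monic gcd v² + 5v + 44.
Cancel v² + 5v + 44 from numerator and denominator to get the reduced form.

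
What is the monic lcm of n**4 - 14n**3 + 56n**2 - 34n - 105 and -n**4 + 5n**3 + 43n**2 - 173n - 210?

By polynomial division,
  n**4 - 14n**3 + 56n**2 - 34n - 105 = (-1)(-n**4 + 5n**3 + 43n**2 - 173n - 210) + (-9n**3 + 99n**2 - 207n - 315)
  -n**4 + 5n**3 + 43n**2 - 173n - 210 = ((1/9)n + 2/3)(-9n**3 + 99n**2 - 207n - 315) + (0)
Last nonzero remainder: -9n**3 + 99n**2 - 207n - 315. Dividing through by -9 gives the monic gcd n**3 - 11n**2 + 23n + 35.
Then lcm(f, g) = f·g / gcd(f, g); expanding and making the result monic gives the answer.

n**5 - 8n**4 - 28n**3 + 302n**2 - 309n - 630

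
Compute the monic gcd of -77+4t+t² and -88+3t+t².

11+t

Euclidean algorithm in ℚ[t]:
  t²+4t-77 = (t²+3t-88) + (t+11)
  t²+3t-88 = (t-8)(t+11) + (0)
The last nonzero remainder t+11 is already monic.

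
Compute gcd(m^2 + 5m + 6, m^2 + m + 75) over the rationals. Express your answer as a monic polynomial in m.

1

Repeated division with remainder:
  m^2 + 5m + 6 = (m^2 + m + 75) + (4m - 69)
  m^2 + m + 75 = ((1/4)m + 73/16)(4m - 69) + (6237/16)
  4m - 69 = ((64/6237)m - 368/2079)(6237/16) + (0)
The last nonzero remainder is the constant 6237/16, so the polynomials are coprime and gcd = 1.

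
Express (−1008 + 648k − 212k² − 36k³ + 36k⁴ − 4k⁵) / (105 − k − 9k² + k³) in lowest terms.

Apply the Euclidean algorithm:
  −4k⁵ + 36k⁴ − 36k³ − 212k² + 648k − 1008 = (−4k² − 40)(k³ − 9k² − k + 105) + (−152k² + 608k + 3192)
  k³ − 9k² − k + 105 = (−(1/152)k + 5/152)(−152k² + 608k + 3192) + (0)
Last nonzero remainder: −152k² + 608k + 3192. Dividing through by −152 gives the monic gcd k² − 4k − 21.
Cancel k² − 4k − 21 from numerator and denominator to get the reduced form.

(48 − 40k + 20k² − 4k³)/(−5 + k)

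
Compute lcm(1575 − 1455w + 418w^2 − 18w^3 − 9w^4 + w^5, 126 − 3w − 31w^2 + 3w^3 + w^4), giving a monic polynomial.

3150 − 1335w − 619w^2 + 382w^3 − 36w^4 − 7w^5 + w^6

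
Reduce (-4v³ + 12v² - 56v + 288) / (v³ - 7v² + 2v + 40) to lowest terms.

(-4v² - 4v - 72)/(v² - 3v - 10)

Repeated division with remainder:
  -4v³ + 12v² - 56v + 288 = (-4)(v³ - 7v² + 2v + 40) + (-16v² - 48v + 448)
  v³ - 7v² + 2v + 40 = (-(1/16)v + 5/8)(-16v² - 48v + 448) + (60v - 240)
  -16v² - 48v + 448 = (-(4/15)v - 28/15)(60v - 240) + (0)
Last nonzero remainder: 60v - 240. Dividing through by 60 gives the monic gcd v - 4.
Cancel v - 4 from numerator and denominator to get the reduced form.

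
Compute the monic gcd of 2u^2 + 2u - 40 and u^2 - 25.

Repeated division with remainder:
  2u^2 + 2u - 40 = (2)(u^2 - 25) + (2u + 10)
  u^2 - 25 = ((1/2)u - 5/2)(2u + 10) + (0)
Last nonzero remainder: 2u + 10. Dividing through by 2 gives the monic gcd u + 5.

u + 5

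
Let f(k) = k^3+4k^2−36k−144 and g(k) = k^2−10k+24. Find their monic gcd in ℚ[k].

k−6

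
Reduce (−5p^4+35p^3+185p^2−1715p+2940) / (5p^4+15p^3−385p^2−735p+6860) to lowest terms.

Euclidean algorithm in ℚ[p]:
  −5p^4+35p^3+185p^2−1715p+2940 = (−1)(5p^4+15p^3−385p^2−735p+6860) + (50p^3−200p^2−2450p+9800)
  5p^4+15p^3−385p^2−735p+6860 = ((1/10)p+7/10)(50p^3−200p^2−2450p+9800) + (0)
Last nonzero remainder: 50p^3−200p^2−2450p+9800. Dividing through by 50 gives the monic gcd p^3−4p^2−49p+196.
Cancel p^3−4p^2−49p+196 from numerator and denominator to get the reduced form.

(−p+3)/(p+7)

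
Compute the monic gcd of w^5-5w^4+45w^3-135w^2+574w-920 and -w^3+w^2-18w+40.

w^3-w^2+18w-40

Euclidean algorithm in ℚ[w]:
  w^5-5w^4+45w^3-135w^2+574w-920 = (-w^2+4w-23)(-w^3+w^2-18w+40) + (0)
Last nonzero remainder: -w^3+w^2-18w+40. Dividing through by -1 gives the monic gcd w^3-w^2+18w-40.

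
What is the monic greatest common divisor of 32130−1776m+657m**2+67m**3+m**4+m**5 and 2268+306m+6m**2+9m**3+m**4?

378−12m+3m**2+m**3

By polynomial division,
  m**5+m**4+67m**3+657m**2−1776m+32130 = (m−8)(m**4+9m**3+6m**2+306m+2268) + (133m**3+399m**2−1596m+50274)
  m**4+9m**3+6m**2+306m+2268 = ((1/133)m+6/133)(133m**3+399m**2−1596m+50274) + (0)
Last nonzero remainder: 133m**3+399m**2−1596m+50274. Dividing through by 133 gives the monic gcd m**3+3m**2−12m+378.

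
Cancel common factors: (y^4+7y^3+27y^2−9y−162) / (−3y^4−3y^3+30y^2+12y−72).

(−y^2−6y−27)/(3y^2−12)

Euclidean algorithm in ℚ[y]:
  y^4+7y^3+27y^2−9y−162 = (−1/3)(−3y^4−3y^3+30y^2+12y−72) + (6y^3+37y^2−5y−186)
  −3y^4−3y^3+30y^2+12y−72 = (−(1/2)y+31/12)(6y^3+37y^2−5y−186) + (−(817/12)y^2−(817/12)y+817/2)
  6y^3+37y^2−5y−186 = (−(72/817)y−372/817)(−(817/12)y^2−(817/12)y+817/2) + (0)
Last nonzero remainder: −(817/12)y^2−(817/12)y+817/2. Dividing through by −817/12 gives the monic gcd y^2+y−6.
Cancel y^2+y−6 from numerator and denominator to get the reduced form.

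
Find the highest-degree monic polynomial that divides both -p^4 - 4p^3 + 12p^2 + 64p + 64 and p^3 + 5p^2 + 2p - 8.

Apply the Euclidean algorithm:
  -p^4 - 4p^3 + 12p^2 + 64p + 64 = (-p + 1)(p^3 + 5p^2 + 2p - 8) + (9p^2 + 54p + 72)
  p^3 + 5p^2 + 2p - 8 = ((1/9)p - 1/9)(9p^2 + 54p + 72) + (0)
Last nonzero remainder: 9p^2 + 54p + 72. Dividing through by 9 gives the monic gcd p^2 + 6p + 8.

p^2 + 6p + 8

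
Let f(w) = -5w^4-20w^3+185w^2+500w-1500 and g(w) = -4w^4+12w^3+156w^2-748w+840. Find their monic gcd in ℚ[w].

By polynomial division,
  -5w^4-20w^3+185w^2+500w-1500 = (5/4)(-4w^4+12w^3+156w^2-748w+840) + (-35w^3-10w^2+1435w-2550)
  -4w^4+12w^3+156w^2-748w+840 = ((4/35)w-92/245)(-35w^3-10w^2+1435w-2550) + (-(576/49)w^2+(576/7)w-5760/49)
  -35w^3-10w^2+1435w-2550 = ((1715/576)w+4165/192)(-(576/49)w^2+(576/7)w-5760/49) + (0)
Last nonzero remainder: -(576/49)w^2+(576/7)w-5760/49. Dividing through by -576/49 gives the monic gcd w^2-7w+10.

w^2-7w+10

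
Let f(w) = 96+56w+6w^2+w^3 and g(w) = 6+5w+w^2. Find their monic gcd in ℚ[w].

By polynomial division,
  w^3+6w^2+56w+96 = (w+1)(w^2+5w+6) + (45w+90)
  w^2+5w+6 = ((1/45)w+1/15)(45w+90) + (0)
Last nonzero remainder: 45w+90. Dividing through by 45 gives the monic gcd w+2.

2+w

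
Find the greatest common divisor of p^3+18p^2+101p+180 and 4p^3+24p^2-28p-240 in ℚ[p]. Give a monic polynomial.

Repeated division with remainder:
  p^3+18p^2+101p+180 = (1/4)(4p^3+24p^2-28p-240) + (12p^2+108p+240)
  4p^3+24p^2-28p-240 = ((1/3)p-1)(12p^2+108p+240) + (0)
Last nonzero remainder: 12p^2+108p+240. Dividing through by 12 gives the monic gcd p^2+9p+20.

p^2+9p+20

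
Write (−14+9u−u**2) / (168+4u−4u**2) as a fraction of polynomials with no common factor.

(−2+u)/(24+4u)

By polynomial division,
  −u**2+9u−14 = (1/4)(−4u**2+4u+168) + (8u−56)
  −4u**2+4u+168 = (−(1/2)u−3)(8u−56) + (0)
Last nonzero remainder: 8u−56. Dividing through by 8 gives the monic gcd u−7.
Cancel u−7 from numerator and denominator to get the reduced form.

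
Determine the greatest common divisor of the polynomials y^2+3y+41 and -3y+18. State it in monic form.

Repeated division with remainder:
  y^2+3y+41 = (-(1/3)y-3)(-3y+18) + (95)
  -3y+18 = (-(3/95)y+18/95)(95) + (0)
The last nonzero remainder is the constant 95, so the polynomials are coprime and gcd = 1.

1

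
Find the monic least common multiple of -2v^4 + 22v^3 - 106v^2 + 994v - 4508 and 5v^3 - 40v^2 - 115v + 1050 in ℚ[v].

Repeated division with remainder:
  -2v^4 + 22v^3 - 106v^2 + 994v - 4508 = (-(2/5)v + 6/5)(5v^3 - 40v^2 - 115v + 1050) + (-104v^2 + 1552v - 5768)
  5v^3 - 40v^2 - 115v + 1050 = (-(5/104)v - 225/676)(-104v^2 + 1552v - 5768) + ((21000/169)v - 147000/169)
  -104v^2 + 1552v - 5768 = (-(2197/2625)v + 17407/2625)((21000/169)v - 147000/169) + (0)
Last nonzero remainder: (21000/169)v - 147000/169. Dividing through by 21000/169 gives the monic gcd v - 7.
Then lcm(f, g) = f·g / gcd(f, g); expanding and making the result monic gives the answer.

v^6 - 12v^5 + 34v^4 - 220v^3 + 1161v^2 + 12656v - 67620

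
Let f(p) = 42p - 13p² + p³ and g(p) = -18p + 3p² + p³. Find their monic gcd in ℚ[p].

p

By polynomial division,
  p³ - 13p² + 42p = (p³ + 3p² - 18p) + (-16p² + 60p)
  p³ + 3p² - 18p = (-(1/16)p - 27/64)(-16p² + 60p) + ((117/16)p)
  -16p² + 60p = (-(256/117)p + 320/39)((117/16)p) + (0)
Last nonzero remainder: (117/16)p. Dividing through by 117/16 gives the monic gcd p.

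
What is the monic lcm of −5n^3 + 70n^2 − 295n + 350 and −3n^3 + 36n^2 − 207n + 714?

n^5 − 19n^4 + 163n^3 − 841n^2 + 2356n − 2380

Apply the Euclidean algorithm:
  −5n^3 + 70n^2 − 295n + 350 = (5/3)(−3n^3 + 36n^2 − 207n + 714) + (10n^2 + 50n − 840)
  −3n^3 + 36n^2 − 207n + 714 = (−(3/10)n + 51/10)(10n^2 + 50n − 840) + (−714n + 4998)
  10n^2 + 50n − 840 = (−(5/357)n − 20/119)(−714n + 4998) + (0)
Last nonzero remainder: −714n + 4998. Dividing through by −714 gives the monic gcd n − 7.
Then lcm(f, g) = f·g / gcd(f, g); expanding and making the result monic gives the answer.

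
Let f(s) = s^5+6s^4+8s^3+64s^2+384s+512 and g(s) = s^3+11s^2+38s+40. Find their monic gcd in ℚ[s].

s^2+6s+8

Repeated division with remainder:
  s^5+6s^4+8s^3+64s^2+384s+512 = (s^2−5s+25)(s^3+11s^2+38s+40) + (−61s^2−366s−488)
  s^3+11s^2+38s+40 = (−(1/61)s−5/61)(−61s^2−366s−488) + (0)
Last nonzero remainder: −61s^2−366s−488. Dividing through by −61 gives the monic gcd s^2+6s+8.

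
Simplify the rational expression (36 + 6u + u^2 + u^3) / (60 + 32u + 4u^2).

Repeated division with remainder:
  u^3 + u^2 + 6u + 36 = ((1/4)u - 7/4)(4u^2 + 32u + 60) + (47u + 141)
  4u^2 + 32u + 60 = ((4/47)u + 20/47)(47u + 141) + (0)
Last nonzero remainder: 47u + 141. Dividing through by 47 gives the monic gcd u + 3.
Cancel u + 3 from numerator and denominator to get the reduced form.

(12 - 2u + u^2)/(20 + 4u)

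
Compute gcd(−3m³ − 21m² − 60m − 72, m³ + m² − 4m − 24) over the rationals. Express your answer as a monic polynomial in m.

Apply the Euclidean algorithm:
  −3m³ − 21m² − 60m − 72 = (−3)(m³ + m² − 4m − 24) + (−18m² − 72m − 144)
  m³ + m² − 4m − 24 = (−(1/18)m + 1/6)(−18m² − 72m − 144) + (0)
Last nonzero remainder: −18m² − 72m − 144. Dividing through by −18 gives the monic gcd m² + 4m + 8.

m² + 4m + 8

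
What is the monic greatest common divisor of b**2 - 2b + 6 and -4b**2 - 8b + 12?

1

Repeated division with remainder:
  b**2 - 2b + 6 = (-1/4)(-4b**2 - 8b + 12) + (-4b + 9)
  -4b**2 - 8b + 12 = (b + 17/4)(-4b + 9) + (-105/4)
  -4b + 9 = ((16/105)b - 12/35)(-105/4) + (0)
The last nonzero remainder is the constant -105/4, so the polynomials are coprime and gcd = 1.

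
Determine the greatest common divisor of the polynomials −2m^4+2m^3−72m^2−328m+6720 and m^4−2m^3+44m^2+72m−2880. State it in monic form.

By polynomial division,
  −2m^4+2m^3−72m^2−328m+6720 = (−2)(m^4−2m^3+44m^2+72m−2880) + (−2m^3+16m^2−184m+960)
  m^4−2m^3+44m^2+72m−2880 = (−(1/2)m−3)(−2m^3+16m^2−184m+960) + (0)
Last nonzero remainder: −2m^3+16m^2−184m+960. Dividing through by −2 gives the monic gcd m^3−8m^2+92m−480.

m^3−8m^2+92m−480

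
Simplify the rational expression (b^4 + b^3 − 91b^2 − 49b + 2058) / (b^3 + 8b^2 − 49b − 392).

Repeated division with remainder:
  b^4 + b^3 − 91b^2 − 49b + 2058 = (b − 7)(b^3 + 8b^2 − 49b − 392) + (14b^2 − 686)
  b^3 + 8b^2 − 49b − 392 = ((1/14)b + 4/7)(14b^2 − 686) + (0)
Last nonzero remainder: 14b^2 − 686. Dividing through by 14 gives the monic gcd b^2 − 49.
Cancel b^2 − 49 from numerator and denominator to get the reduced form.

(b^2 + b − 42)/(b + 8)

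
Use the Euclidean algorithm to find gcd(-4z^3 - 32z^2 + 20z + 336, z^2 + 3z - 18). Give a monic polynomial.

By polynomial division,
  -4z^3 - 32z^2 + 20z + 336 = (-4z - 20)(z^2 + 3z - 18) + (8z - 24)
  z^2 + 3z - 18 = ((1/8)z + 3/4)(8z - 24) + (0)
Last nonzero remainder: 8z - 24. Dividing through by 8 gives the monic gcd z - 3.

z - 3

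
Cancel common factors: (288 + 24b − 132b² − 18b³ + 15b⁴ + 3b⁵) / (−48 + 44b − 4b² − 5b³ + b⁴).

Apply the Euclidean algorithm:
  3b⁵ + 15b⁴ − 18b³ − 132b² + 24b + 288 = (3b + 30)(b⁴ − 5b³ − 4b² + 44b − 48) + (144b³ − 144b² − 1152b + 1728)
  b⁴ − 5b³ − 4b² + 44b − 48 = ((1/144)b − 1/36)(144b³ − 144b² − 1152b + 1728) + (0)
Last nonzero remainder: 144b³ − 144b² − 1152b + 1728. Dividing through by 144 gives the monic gcd b³ − b² − 8b + 12.
Cancel b³ − b² − 8b + 12 from numerator and denominator to get the reduced form.

(24 + 18b + 3b²)/(−4 + b)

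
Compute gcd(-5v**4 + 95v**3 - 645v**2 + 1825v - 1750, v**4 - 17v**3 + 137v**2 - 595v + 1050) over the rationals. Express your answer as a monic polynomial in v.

v**2 - 10v + 25

Euclidean algorithm in ℚ[v]:
  -5v**4 + 95v**3 - 645v**2 + 1825v - 1750 = (-5)(v**4 - 17v**3 + 137v**2 - 595v + 1050) + (10v**3 + 40v**2 - 1150v + 3500)
  v**4 - 17v**3 + 137v**2 - 595v + 1050 = ((1/10)v - 21/10)(10v**3 + 40v**2 - 1150v + 3500) + (336v**2 - 3360v + 8400)
  10v**3 + 40v**2 - 1150v + 3500 = ((5/168)v + 5/12)(336v**2 - 3360v + 8400) + (0)
Last nonzero remainder: 336v**2 - 3360v + 8400. Dividing through by 336 gives the monic gcd v**2 - 10v + 25.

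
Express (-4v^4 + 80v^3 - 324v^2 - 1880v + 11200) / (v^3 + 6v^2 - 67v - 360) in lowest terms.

(-4v^2 + 68v - 280)/(v + 9)

By polynomial division,
  -4v^4 + 80v^3 - 324v^2 - 1880v + 11200 = (-4v + 104)(v^3 + 6v^2 - 67v - 360) + (-1216v^2 + 3648v + 48640)
  v^3 + 6v^2 - 67v - 360 = (-(1/1216)v - 9/1216)(-1216v^2 + 3648v + 48640) + (0)
Last nonzero remainder: -1216v^2 + 3648v + 48640. Dividing through by -1216 gives the monic gcd v^2 - 3v - 40.
Cancel v^2 - 3v - 40 from numerator and denominator to get the reduced form.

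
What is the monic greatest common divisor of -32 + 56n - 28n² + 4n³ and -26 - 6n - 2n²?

1

Euclidean algorithm in ℚ[n]:
  4n³ - 28n² + 56n - 32 = (-2n + 20)(-2n² - 6n - 26) + (124n + 488)
  -2n² - 6n - 26 = (-(1/62)n + 29/1922)(124n + 488) + (-32062/961)
  124n + 488 = (-(59582/16031)n - 234484/16031)(-32062/961) + (0)
The last nonzero remainder is the constant -32062/961, so the polynomials are coprime and gcd = 1.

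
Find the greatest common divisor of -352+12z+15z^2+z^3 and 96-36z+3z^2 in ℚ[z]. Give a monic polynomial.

-4+z

Repeated division with remainder:
  z^3+15z^2+12z-352 = ((1/3)z+9)(3z^2-36z+96) + (304z-1216)
  3z^2-36z+96 = ((3/304)z-3/38)(304z-1216) + (0)
Last nonzero remainder: 304z-1216. Dividing through by 304 gives the monic gcd z-4.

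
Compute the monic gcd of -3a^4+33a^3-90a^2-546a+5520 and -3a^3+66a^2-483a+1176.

a-8

Apply the Euclidean algorithm:
  -3a^4+33a^3-90a^2-546a+5520 = (a+11)(-3a^3+66a^2-483a+1176) + (-333a^2+3591a-7416)
  -3a^3+66a^2-483a+1176 = ((1/111)a-415/4107)(-333a^2+3591a-7416) + (-(73008/1369)a+584064/1369)
  -333a^2+3591a-7416 = ((50653/8112)a-141007/8112)(-(73008/1369)a+584064/1369) + (0)
Last nonzero remainder: -(73008/1369)a+584064/1369. Dividing through by -73008/1369 gives the monic gcd a-8.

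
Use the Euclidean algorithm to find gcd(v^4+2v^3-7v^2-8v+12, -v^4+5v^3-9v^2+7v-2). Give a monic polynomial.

v^2-3v+2

Apply the Euclidean algorithm:
  v^4+2v^3-7v^2-8v+12 = (-1)(-v^4+5v^3-9v^2+7v-2) + (7v^3-16v^2-v+10)
  -v^4+5v^3-9v^2+7v-2 = (-(1/7)v+19/49)(7v^3-16v^2-v+10) + (-(144/49)v^2+(432/49)v-288/49)
  7v^3-16v^2-v+10 = (-(343/144)v-245/144)(-(144/49)v^2+(432/49)v-288/49) + (0)
Last nonzero remainder: -(144/49)v^2+(432/49)v-288/49. Dividing through by -144/49 gives the monic gcd v^2-3v+2.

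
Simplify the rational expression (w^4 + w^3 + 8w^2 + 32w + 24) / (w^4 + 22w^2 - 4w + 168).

(w^2 + 3w + 2)/(w^2 + 2w + 14)

Euclidean algorithm in ℚ[w]:
  w^4 + w^3 + 8w^2 + 32w + 24 = (w^4 + 22w^2 - 4w + 168) + (w^3 - 14w^2 + 36w - 144)
  w^4 + 22w^2 - 4w + 168 = (w + 14)(w^3 - 14w^2 + 36w - 144) + (182w^2 - 364w + 2184)
  w^3 - 14w^2 + 36w - 144 = ((1/182)w - 6/91)(182w^2 - 364w + 2184) + (0)
Last nonzero remainder: 182w^2 - 364w + 2184. Dividing through by 182 gives the monic gcd w^2 - 2w + 12.
Cancel w^2 - 2w + 12 from numerator and denominator to get the reduced form.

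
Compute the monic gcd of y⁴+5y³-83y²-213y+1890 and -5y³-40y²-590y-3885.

y+7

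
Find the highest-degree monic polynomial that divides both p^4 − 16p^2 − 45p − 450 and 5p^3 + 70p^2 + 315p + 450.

Repeated division with remainder:
  p^4 − 16p^2 − 45p − 450 = ((1/5)p − 14/5)(5p^3 + 70p^2 + 315p + 450) + (117p^2 + 747p + 810)
  5p^3 + 70p^2 + 315p + 450 = ((5/117)p + 55/169)(117p^2 + 747p + 810) + ((6300/169)p + 31500/169)
  117p^2 + 747p + 810 = ((2197/700)p + 1521/350)((6300/169)p + 31500/169) + (0)
Last nonzero remainder: (6300/169)p + 31500/169. Dividing through by 6300/169 gives the monic gcd p + 5.

p + 5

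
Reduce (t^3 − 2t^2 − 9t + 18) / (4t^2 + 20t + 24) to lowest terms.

(t^2 − 5t + 6)/(4t + 8)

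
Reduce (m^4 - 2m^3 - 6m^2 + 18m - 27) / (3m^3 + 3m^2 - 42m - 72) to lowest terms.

(m^3 - 5m^2 + 9m - 9)/(3m^2 - 6m - 24)

Repeated division with remainder:
  m^4 - 2m^3 - 6m^2 + 18m - 27 = ((1/3)m - 1)(3m^3 + 3m^2 - 42m - 72) + (11m^2 - 99)
  3m^3 + 3m^2 - 42m - 72 = ((3/11)m + 3/11)(11m^2 - 99) + (-15m - 45)
  11m^2 - 99 = (-(11/15)m + 11/5)(-15m - 45) + (0)
Last nonzero remainder: -15m - 45. Dividing through by -15 gives the monic gcd m + 3.
Cancel m + 3 from numerator and denominator to get the reduced form.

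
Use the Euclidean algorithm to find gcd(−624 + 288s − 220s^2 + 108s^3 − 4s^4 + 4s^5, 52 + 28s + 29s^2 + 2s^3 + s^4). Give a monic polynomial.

26 + s + s^2

Euclidean algorithm in ℚ[s]:
  4s^5 − 4s^4 + 108s^3 − 220s^2 + 288s − 624 = (4s − 12)(s^4 + 2s^3 + 29s^2 + 28s + 52) + (16s^3 + 16s^2 + 416s)
  s^4 + 2s^3 + 29s^2 + 28s + 52 = ((1/16)s + 1/16)(16s^3 + 16s^2 + 416s) + (2s^2 + 2s + 52)
  16s^3 + 16s^2 + 416s = (8s)(2s^2 + 2s + 52) + (0)
Last nonzero remainder: 2s^2 + 2s + 52. Dividing through by 2 gives the monic gcd s^2 + s + 26.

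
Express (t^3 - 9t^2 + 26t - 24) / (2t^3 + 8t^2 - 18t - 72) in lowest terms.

(t^2 - 6t + 8)/(2t^2 + 14t + 24)

By polynomial division,
  t^3 - 9t^2 + 26t - 24 = (1/2)(2t^3 + 8t^2 - 18t - 72) + (-13t^2 + 35t + 12)
  2t^3 + 8t^2 - 18t - 72 = (-(2/13)t - 174/169)(-13t^2 + 35t + 12) + ((3360/169)t - 10080/169)
  -13t^2 + 35t + 12 = (-(2197/3360)t - 169/840)((3360/169)t - 10080/169) + (0)
Last nonzero remainder: (3360/169)t - 10080/169. Dividing through by 3360/169 gives the monic gcd t - 3.
Cancel t - 3 from numerator and denominator to get the reduced form.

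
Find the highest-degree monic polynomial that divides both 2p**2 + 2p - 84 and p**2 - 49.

p + 7

Repeated division with remainder:
  2p**2 + 2p - 84 = (2)(p**2 - 49) + (2p + 14)
  p**2 - 49 = ((1/2)p - 7/2)(2p + 14) + (0)
Last nonzero remainder: 2p + 14. Dividing through by 2 gives the monic gcd p + 7.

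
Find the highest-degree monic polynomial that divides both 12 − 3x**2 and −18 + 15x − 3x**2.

−2 + x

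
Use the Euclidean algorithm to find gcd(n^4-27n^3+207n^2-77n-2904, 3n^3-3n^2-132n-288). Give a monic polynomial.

Apply the Euclidean algorithm:
  n^4-27n^3+207n^2-77n-2904 = ((1/3)n-26/3)(3n^3-3n^2-132n-288) + (225n^2-1125n-5400)
  3n^3-3n^2-132n-288 = ((1/75)n+4/75)(225n^2-1125n-5400) + (0)
Last nonzero remainder: 225n^2-1125n-5400. Dividing through by 225 gives the monic gcd n^2-5n-24.

n^2-5n-24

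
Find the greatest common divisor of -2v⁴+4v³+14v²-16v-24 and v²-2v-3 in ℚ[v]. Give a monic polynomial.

v²-2v-3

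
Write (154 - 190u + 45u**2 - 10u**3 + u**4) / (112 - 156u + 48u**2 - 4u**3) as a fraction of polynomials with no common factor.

(-22 + 2u - u**2)/(-16 + 4u)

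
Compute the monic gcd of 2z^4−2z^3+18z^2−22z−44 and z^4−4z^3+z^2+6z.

z^2−z−2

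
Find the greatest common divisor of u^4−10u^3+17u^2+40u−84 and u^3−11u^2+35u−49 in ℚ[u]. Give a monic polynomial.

u−7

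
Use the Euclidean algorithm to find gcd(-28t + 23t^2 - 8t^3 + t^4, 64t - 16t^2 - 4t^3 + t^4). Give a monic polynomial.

-4t + t^2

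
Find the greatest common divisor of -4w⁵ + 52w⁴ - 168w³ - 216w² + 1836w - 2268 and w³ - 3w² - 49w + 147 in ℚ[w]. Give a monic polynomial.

Apply the Euclidean algorithm:
  -4w⁵ + 52w⁴ - 168w³ - 216w² + 1836w - 2268 = (-4w² + 40w - 244)(w³ - 3w² - 49w + 147) + (1600w² - 16000w + 33600)
  w³ - 3w² - 49w + 147 = ((1/1600)w + 7/1600)(1600w² - 16000w + 33600) + (0)
Last nonzero remainder: 1600w² - 16000w + 33600. Dividing through by 1600 gives the monic gcd w² - 10w + 21.

w² - 10w + 21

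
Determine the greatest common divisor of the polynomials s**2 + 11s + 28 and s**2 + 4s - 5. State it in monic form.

1

Euclidean algorithm in ℚ[s]:
  s**2 + 11s + 28 = (s**2 + 4s - 5) + (7s + 33)
  s**2 + 4s - 5 = ((1/7)s - 5/49)(7s + 33) + (-80/49)
  7s + 33 = (-(343/80)s - 1617/80)(-80/49) + (0)
The last nonzero remainder is the constant -80/49, so the polynomials are coprime and gcd = 1.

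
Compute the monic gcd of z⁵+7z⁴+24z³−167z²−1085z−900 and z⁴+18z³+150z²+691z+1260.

z³+11z²+73z+180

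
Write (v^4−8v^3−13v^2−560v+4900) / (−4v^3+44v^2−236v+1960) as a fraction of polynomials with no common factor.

Apply the Euclidean algorithm:
  v^4−8v^3−13v^2−560v+4900 = (−(1/4)v−3/4)(−4v^3+44v^2−236v+1960) + (−39v^2−247v+6370)
  −4v^3+44v^2−236v+1960 = ((4/39)v−16/9)(−39v^2−247v+6370) + (−(11956/9)v+119560/9)
  −39v^2−247v+6370 = ((351/11956)v+117/244)(−(11956/9)v+119560/9) + (0)
Last nonzero remainder: −(11956/9)v+119560/9. Dividing through by −11956/9 gives the monic gcd v−10.
Cancel v−10 from numerator and denominator to get the reduced form.

(−v^3−2v^2−7v+490)/(4v^2−4v+196)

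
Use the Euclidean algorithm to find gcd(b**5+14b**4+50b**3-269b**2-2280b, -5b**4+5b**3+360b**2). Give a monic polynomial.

b**2+8b

By polynomial division,
  b**5+14b**4+50b**3-269b**2-2280b = (-(1/5)b-3)(-5b**4+5b**3+360b**2) + (137b**3+811b**2-2280b)
  -5b**4+5b**3+360b**2 = (-(5/137)b+4740/18769)(137b**3+811b**2-2280b) + ((1350900/18769)b**2+(10807200/18769)b)
  137b**3+811b**2-2280b = ((2571353/1350900)b-18769/4740)((1350900/18769)b**2+(10807200/18769)b) + (0)
Last nonzero remainder: (1350900/18769)b**2+(10807200/18769)b. Dividing through by 1350900/18769 gives the monic gcd b**2+8b.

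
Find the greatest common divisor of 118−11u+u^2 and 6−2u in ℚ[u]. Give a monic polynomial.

Apply the Euclidean algorithm:
  u^2−11u+118 = (−(1/2)u+4)(−2u+6) + (94)
  −2u+6 = (−(1/47)u+3/47)(94) + (0)
The last nonzero remainder is the constant 94, so the polynomials are coprime and gcd = 1.

1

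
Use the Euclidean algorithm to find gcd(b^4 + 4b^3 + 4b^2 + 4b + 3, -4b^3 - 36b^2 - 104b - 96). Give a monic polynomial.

By polynomial division,
  b^4 + 4b^3 + 4b^2 + 4b + 3 = (-(1/4)b + 5/4)(-4b^3 - 36b^2 - 104b - 96) + (23b^2 + 110b + 123)
  -4b^3 - 36b^2 - 104b - 96 = (-(4/23)b - 388/529)(23b^2 + 110b + 123) + (-(1020/529)b - 3060/529)
  23b^2 + 110b + 123 = (-(12167/1020)b - 21689/1020)(-(1020/529)b - 3060/529) + (0)
Last nonzero remainder: -(1020/529)b - 3060/529. Dividing through by -1020/529 gives the monic gcd b + 3.

b + 3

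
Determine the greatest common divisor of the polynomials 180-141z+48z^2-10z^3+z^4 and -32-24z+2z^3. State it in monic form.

-4+z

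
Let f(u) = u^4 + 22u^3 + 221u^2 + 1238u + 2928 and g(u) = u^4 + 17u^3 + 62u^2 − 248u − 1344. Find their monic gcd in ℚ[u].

Euclidean algorithm in ℚ[u]:
  u^4 + 22u^3 + 221u^2 + 1238u + 2928 = (u^4 + 17u^3 + 62u^2 − 248u − 1344) + (5u^3 + 159u^2 + 1486u + 4272)
  u^4 + 17u^3 + 62u^2 − 248u − 1344 = ((1/5)u − 74/25)(5u^3 + 159u^2 + 1486u + 4272) + ((5886/25)u^2 + (82404/25)u + 282528/25)
  5u^3 + 159u^2 + 1486u + 4272 = ((125/5886)u + 2225/5886)((5886/25)u^2 + (82404/25)u + 282528/25) + (0)
Last nonzero remainder: (5886/25)u^2 + (82404/25)u + 282528/25. Dividing through by 5886/25 gives the monic gcd u^2 + 14u + 48.

u^2 + 14u + 48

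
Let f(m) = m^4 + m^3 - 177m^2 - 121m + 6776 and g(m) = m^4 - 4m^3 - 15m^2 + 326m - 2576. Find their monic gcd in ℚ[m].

By polynomial division,
  m^4 + m^3 - 177m^2 - 121m + 6776 = (m^4 - 4m^3 - 15m^2 + 326m - 2576) + (5m^3 - 162m^2 - 447m + 9352)
  m^4 - 4m^3 - 15m^2 + 326m - 2576 = ((1/5)m + 142/25)(5m^3 - 162m^2 - 447m + 9352) + ((24864/25)m^2 + (24864/25)m - 1392384/25)
  5m^3 - 162m^2 - 447m + 9352 = ((125/24864)m - 4175/24864)((24864/25)m^2 + (24864/25)m - 1392384/25) + (0)
Last nonzero remainder: (24864/25)m^2 + (24864/25)m - 1392384/25. Dividing through by 24864/25 gives the monic gcd m^2 + m - 56.

m^2 + m - 56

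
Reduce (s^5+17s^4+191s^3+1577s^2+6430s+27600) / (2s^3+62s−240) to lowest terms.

(s^3+14s^2+109s+690)/(2s−6)

Apply the Euclidean algorithm:
  s^5+17s^4+191s^3+1577s^2+6430s+27600 = ((1/2)s^2+(17/2)s+80)(2s^3+62s−240) + (1170s^2+3510s+46800)
  2s^3+62s−240 = ((1/585)s−1/195)(1170s^2+3510s+46800) + (0)
Last nonzero remainder: 1170s^2+3510s+46800. Dividing through by 1170 gives the monic gcd s^2+3s+40.
Cancel s^2+3s+40 from numerator and denominator to get the reduced form.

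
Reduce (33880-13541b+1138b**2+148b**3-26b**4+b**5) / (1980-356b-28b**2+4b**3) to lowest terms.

Euclidean algorithm in ℚ[b]:
  b**5-26b**4+148b**3+1138b**2-13541b+33880 = ((1/4)b**2-(19/4)b+26)(4b**3-28b**2-356b+1980) + (-320b**2+5120b-17600)
  4b**3-28b**2-356b+1980 = (-(1/80)b-9/80)(-320b**2+5120b-17600) + (0)
Last nonzero remainder: -320b**2+5120b-17600. Dividing through by -320 gives the monic gcd b**2-16b+55.
Cancel b**2-16b+55 from numerator and denominator to get the reduced form.

(616-67b-10b**2+b**3)/(36+4b)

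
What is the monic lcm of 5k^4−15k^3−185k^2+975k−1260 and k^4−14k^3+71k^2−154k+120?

Repeated division with remainder:
  5k^4−15k^3−185k^2+975k−1260 = (5)(k^4−14k^3+71k^2−154k+120) + (55k^3−540k^2+1745k−1860)
  k^4−14k^3+71k^2−154k+120 = ((1/55)k−46/605)(55k^3−540k^2+1745k−1860) + (−(216/121)k^2+(1512/121)k−2592/121)
  55k^3−540k^2+1745k−1860 = (−(6655/216)k+18755/216)(−(216/121)k^2+(1512/121)k−2592/121) + (0)
Last nonzero remainder: −(216/121)k^2+(1512/121)k−2592/121. Dividing through by −216/121 gives the monic gcd k^2−7k+12.
Then lcm(f, g) = f·g / gcd(f, g); expanding and making the result monic gives the answer.

k^6−10k^5−6k^4+424k^3−1987k^2+3714k−2520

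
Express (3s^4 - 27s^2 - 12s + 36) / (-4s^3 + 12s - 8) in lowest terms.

(-3s^2 + 3s + 18)/(4s - 4)

Apply the Euclidean algorithm:
  3s^4 - 27s^2 - 12s + 36 = (-(3/4)s)(-4s^3 + 12s - 8) + (-18s^2 - 18s + 36)
  -4s^3 + 12s - 8 = ((2/9)s - 2/9)(-18s^2 - 18s + 36) + (0)
Last nonzero remainder: -18s^2 - 18s + 36. Dividing through by -18 gives the monic gcd s^2 + s - 2.
Cancel s^2 + s - 2 from numerator and denominator to get the reduced form.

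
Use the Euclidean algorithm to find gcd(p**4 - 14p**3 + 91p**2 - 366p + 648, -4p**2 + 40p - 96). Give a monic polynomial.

By polynomial division,
  p**4 - 14p**3 + 91p**2 - 366p + 648 = (-(1/4)p**2 + p - 27/4)(-4p**2 + 40p - 96) + (0)
Last nonzero remainder: -4p**2 + 40p - 96. Dividing through by -4 gives the monic gcd p**2 - 10p + 24.

p**2 - 10p + 24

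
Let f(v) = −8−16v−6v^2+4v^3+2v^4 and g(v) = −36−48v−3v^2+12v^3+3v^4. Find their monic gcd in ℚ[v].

−4−4v+v^2+v^3

Repeated division with remainder:
  2v^4+4v^3−6v^2−16v−8 = (2/3)(3v^4+12v^3−3v^2−48v−36) + (−4v^3−4v^2+16v+16)
  3v^4+12v^3−3v^2−48v−36 = (−(3/4)v−9/4)(−4v^3−4v^2+16v+16) + (0)
Last nonzero remainder: −4v^3−4v^2+16v+16. Dividing through by −4 gives the monic gcd v^3+v^2−4v−4.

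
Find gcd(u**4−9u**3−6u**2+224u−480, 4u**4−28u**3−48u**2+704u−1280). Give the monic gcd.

u**3−3u**2−24u+80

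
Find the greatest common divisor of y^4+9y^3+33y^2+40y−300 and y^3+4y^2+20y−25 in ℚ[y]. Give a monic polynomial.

Repeated division with remainder:
  y^4+9y^3+33y^2+40y−300 = (y+5)(y^3+4y^2+20y−25) + (−7y^2−35y−175)
  y^3+4y^2+20y−25 = (−(1/7)y+1/7)(−7y^2−35y−175) + (0)
Last nonzero remainder: −7y^2−35y−175. Dividing through by −7 gives the monic gcd y^2+5y+25.

y^2+5y+25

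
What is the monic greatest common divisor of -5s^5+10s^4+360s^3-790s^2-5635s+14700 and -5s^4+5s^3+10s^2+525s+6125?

By polynomial division,
  -5s^5+10s^4+360s^3-790s^2-5635s+14700 = (s-1)(-5s^4+5s^3+10s^2+525s+6125) + (355s^3-1305s^2-11235s+20825)
  -5s^4+5s^3+10s^2+525s+6125 = (-(1/71)s-190/5041)(355s^3-1305s^2-11235s+20825) + (-(995225/5041)s^2+(1990450/5041)s+34832875/5041)
  355s^3-1305s^2-11235s+20825 = (-(357911/199045)s+85697/28435)(-(995225/5041)s^2+(1990450/5041)s+34832875/5041) + (0)
Last nonzero remainder: -(995225/5041)s^2+(1990450/5041)s+34832875/5041. Dividing through by -995225/5041 gives the monic gcd s^2-2s-35.

s^2-2s-35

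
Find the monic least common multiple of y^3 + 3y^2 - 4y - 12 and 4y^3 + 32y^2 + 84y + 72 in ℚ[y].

By polynomial division,
  y^3 + 3y^2 - 4y - 12 = (1/4)(4y^3 + 32y^2 + 84y + 72) + (-5y^2 - 25y - 30)
  4y^3 + 32y^2 + 84y + 72 = (-(4/5)y - 12/5)(-5y^2 - 25y - 30) + (0)
Last nonzero remainder: -5y^2 - 25y - 30. Dividing through by -5 gives the monic gcd y^2 + 5y + 6.
Then lcm(f, g) = f·g / gcd(f, g); expanding and making the result monic gives the answer.

y^4 + 6y^3 + 5y^2 - 24y - 36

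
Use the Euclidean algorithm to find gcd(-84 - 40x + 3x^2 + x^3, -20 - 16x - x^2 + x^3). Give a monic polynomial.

2 + x

Repeated division with remainder:
  x^3 + 3x^2 - 40x - 84 = (x^3 - x^2 - 16x - 20) + (4x^2 - 24x - 64)
  x^3 - x^2 - 16x - 20 = ((1/4)x + 5/4)(4x^2 - 24x - 64) + (30x + 60)
  4x^2 - 24x - 64 = ((2/15)x - 16/15)(30x + 60) + (0)
Last nonzero remainder: 30x + 60. Dividing through by 30 gives the monic gcd x + 2.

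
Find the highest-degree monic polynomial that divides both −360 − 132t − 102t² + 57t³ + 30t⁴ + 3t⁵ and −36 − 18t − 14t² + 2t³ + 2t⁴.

2 + t + t²

By polynomial division,
  3t⁵ + 30t⁴ + 57t³ − 102t² − 132t − 360 = ((3/2)t + 27/2)(2t⁴ + 2t³ − 14t² − 18t − 36) + (51t³ + 114t² + 165t + 126)
  2t⁴ + 2t³ − 14t² − 18t − 36 = ((2/51)t − 14/289)(51t³ + 114t² + 165t + 126) + (−(4320/289)t² − (4320/289)t − 8640/289)
  51t³ + 114t² + 165t + 126 = (−(4913/1440)t − 2023/480)(−(4320/289)t² − (4320/289)t − 8640/289) + (0)
Last nonzero remainder: −(4320/289)t² − (4320/289)t − 8640/289. Dividing through by −4320/289 gives the monic gcd t² + t + 2.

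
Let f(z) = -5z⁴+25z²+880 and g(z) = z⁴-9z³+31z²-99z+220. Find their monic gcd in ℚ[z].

Euclidean algorithm in ℚ[z]:
  -5z⁴+25z²+880 = (-5)(z⁴-9z³+31z²-99z+220) + (-45z³+180z²-495z+1980)
  z⁴-9z³+31z²-99z+220 = (-(1/45)z+1/9)(-45z³+180z²-495z+1980) + (0)
Last nonzero remainder: -45z³+180z²-495z+1980. Dividing through by -45 gives the monic gcd z³-4z²+11z-44.

z³-4z²+11z-44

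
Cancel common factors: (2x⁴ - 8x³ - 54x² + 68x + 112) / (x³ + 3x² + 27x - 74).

(2x³ - 4x² - 62x - 56)/(x² + 5x + 37)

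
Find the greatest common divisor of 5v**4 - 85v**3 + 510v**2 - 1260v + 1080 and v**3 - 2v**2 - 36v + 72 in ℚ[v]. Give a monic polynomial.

v**2 - 8v + 12

Apply the Euclidean algorithm:
  5v**4 - 85v**3 + 510v**2 - 1260v + 1080 = (5v - 75)(v**3 - 2v**2 - 36v + 72) + (540v**2 - 4320v + 6480)
  v**3 - 2v**2 - 36v + 72 = ((1/540)v + 1/90)(540v**2 - 4320v + 6480) + (0)
Last nonzero remainder: 540v**2 - 4320v + 6480. Dividing through by 540 gives the monic gcd v**2 - 8v + 12.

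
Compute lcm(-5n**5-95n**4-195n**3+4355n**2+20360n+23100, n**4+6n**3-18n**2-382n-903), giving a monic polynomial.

n**7+29n**6+272n**5+336n**4-11105n**3-82793n**2-221296n-198660

Apply the Euclidean algorithm:
  -5n**5-95n**4-195n**3+4355n**2+20360n+23100 = (-5n-65)(n**4+6n**3-18n**2-382n-903) + (105n**3+1275n**2-8985n-35595)
  n**4+6n**3-18n**2-382n-903 = ((1/105)n-43/735)(105n**3+1275n**2-8985n-35595) + ((6966/49)n**2-(27864/49)n-20898/7)
  105n**3+1275n**2-8985n-35595 = ((1715/2322)n+27685/2322)((6966/49)n**2-(27864/49)n-20898/7) + (0)
Last nonzero remainder: (6966/49)n**2-(27864/49)n-20898/7. Dividing through by 6966/49 gives the monic gcd n**2-4n-21.
Then lcm(f, g) = f·g / gcd(f, g); expanding and making the result monic gives the answer.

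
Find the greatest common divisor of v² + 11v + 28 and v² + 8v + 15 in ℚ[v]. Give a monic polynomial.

Repeated division with remainder:
  v² + 11v + 28 = (v² + 8v + 15) + (3v + 13)
  v² + 8v + 15 = ((1/3)v + 11/9)(3v + 13) + (−8/9)
  3v + 13 = (−(27/8)v − 117/8)(−8/9) + (0)
The last nonzero remainder is the constant −8/9, so the polynomials are coprime and gcd = 1.

1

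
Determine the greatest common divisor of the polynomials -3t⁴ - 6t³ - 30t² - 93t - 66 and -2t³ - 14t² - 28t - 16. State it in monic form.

t² + 3t + 2

Euclidean algorithm in ℚ[t]:
  -3t⁴ - 6t³ - 30t² - 93t - 66 = ((3/2)t - 15/2)(-2t³ - 14t² - 28t - 16) + (-93t² - 279t - 186)
  -2t³ - 14t² - 28t - 16 = ((2/93)t + 8/93)(-93t² - 279t - 186) + (0)
Last nonzero remainder: -93t² - 279t - 186. Dividing through by -93 gives the monic gcd t² + 3t + 2.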